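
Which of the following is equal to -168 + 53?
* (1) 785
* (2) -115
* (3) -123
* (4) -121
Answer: 2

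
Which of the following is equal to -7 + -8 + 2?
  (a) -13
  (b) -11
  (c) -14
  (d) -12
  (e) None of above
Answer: a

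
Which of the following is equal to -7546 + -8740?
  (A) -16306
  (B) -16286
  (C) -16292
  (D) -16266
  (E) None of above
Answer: B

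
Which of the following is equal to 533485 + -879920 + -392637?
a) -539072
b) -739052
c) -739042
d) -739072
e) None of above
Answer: d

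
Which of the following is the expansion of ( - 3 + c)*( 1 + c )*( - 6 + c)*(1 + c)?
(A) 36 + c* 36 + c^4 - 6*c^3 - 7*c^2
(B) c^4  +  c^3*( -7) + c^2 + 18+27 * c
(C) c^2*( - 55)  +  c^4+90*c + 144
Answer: B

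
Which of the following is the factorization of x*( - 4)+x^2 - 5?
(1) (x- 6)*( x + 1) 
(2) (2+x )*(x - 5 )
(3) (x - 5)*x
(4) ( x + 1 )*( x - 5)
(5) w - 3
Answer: 4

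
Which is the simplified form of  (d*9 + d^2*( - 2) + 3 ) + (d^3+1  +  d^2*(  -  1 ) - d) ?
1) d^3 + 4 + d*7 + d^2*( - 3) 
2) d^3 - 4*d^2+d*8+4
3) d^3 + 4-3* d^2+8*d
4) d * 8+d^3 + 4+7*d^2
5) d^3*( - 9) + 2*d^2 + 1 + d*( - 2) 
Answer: 3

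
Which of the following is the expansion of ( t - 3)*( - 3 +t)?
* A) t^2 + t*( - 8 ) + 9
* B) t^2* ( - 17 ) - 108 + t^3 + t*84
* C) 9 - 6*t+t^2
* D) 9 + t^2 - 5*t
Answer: C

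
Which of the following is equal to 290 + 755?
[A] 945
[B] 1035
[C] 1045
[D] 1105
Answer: C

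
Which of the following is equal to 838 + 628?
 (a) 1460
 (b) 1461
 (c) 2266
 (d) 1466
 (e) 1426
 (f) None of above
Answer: d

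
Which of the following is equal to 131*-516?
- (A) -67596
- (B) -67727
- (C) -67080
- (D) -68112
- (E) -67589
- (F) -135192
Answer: A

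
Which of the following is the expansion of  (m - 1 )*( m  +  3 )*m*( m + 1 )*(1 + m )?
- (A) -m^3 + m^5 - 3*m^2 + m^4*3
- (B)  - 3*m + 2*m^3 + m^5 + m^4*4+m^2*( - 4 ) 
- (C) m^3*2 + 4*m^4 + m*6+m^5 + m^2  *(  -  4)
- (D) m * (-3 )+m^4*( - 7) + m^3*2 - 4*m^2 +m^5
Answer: B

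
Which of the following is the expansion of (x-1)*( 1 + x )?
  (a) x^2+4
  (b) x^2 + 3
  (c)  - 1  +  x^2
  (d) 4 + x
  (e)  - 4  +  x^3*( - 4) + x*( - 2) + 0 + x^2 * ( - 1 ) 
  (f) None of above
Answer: c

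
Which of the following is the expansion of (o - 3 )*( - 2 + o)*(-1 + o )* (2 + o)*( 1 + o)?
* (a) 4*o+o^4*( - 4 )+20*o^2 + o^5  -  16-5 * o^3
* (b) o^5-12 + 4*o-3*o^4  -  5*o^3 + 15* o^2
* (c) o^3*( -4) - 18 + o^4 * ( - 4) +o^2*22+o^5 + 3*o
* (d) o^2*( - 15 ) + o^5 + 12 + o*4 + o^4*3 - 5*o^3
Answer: b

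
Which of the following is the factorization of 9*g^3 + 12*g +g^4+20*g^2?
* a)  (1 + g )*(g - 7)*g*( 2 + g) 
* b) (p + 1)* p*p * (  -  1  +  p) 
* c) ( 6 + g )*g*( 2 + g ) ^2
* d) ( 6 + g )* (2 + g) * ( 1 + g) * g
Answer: d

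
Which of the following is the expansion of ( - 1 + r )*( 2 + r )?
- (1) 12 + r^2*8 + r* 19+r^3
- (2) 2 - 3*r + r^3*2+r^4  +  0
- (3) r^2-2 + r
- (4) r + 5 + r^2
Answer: 3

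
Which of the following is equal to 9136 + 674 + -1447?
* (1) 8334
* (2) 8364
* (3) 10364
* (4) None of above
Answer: 4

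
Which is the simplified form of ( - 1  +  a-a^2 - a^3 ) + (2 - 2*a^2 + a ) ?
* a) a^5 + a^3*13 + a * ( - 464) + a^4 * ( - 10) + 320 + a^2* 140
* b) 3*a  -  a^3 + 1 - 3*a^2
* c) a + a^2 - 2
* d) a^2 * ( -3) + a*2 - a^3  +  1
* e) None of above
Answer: d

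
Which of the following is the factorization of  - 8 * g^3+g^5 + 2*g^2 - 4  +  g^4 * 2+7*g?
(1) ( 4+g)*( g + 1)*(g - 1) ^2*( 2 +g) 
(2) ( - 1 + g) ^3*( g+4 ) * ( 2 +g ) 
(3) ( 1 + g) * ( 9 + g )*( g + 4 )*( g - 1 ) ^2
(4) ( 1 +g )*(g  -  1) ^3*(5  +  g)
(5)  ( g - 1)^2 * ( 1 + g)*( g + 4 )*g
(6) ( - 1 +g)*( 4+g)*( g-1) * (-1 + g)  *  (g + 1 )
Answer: 6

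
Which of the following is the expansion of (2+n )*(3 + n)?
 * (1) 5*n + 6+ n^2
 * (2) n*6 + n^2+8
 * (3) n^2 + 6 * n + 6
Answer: 1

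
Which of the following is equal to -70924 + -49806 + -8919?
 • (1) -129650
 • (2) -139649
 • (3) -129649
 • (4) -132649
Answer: 3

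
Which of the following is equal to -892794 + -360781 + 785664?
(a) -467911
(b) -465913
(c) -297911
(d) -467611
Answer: a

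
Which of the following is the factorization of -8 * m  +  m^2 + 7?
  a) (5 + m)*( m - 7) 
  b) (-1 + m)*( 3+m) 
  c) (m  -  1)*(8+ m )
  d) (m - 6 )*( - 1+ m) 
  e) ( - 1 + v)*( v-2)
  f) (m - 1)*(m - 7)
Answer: f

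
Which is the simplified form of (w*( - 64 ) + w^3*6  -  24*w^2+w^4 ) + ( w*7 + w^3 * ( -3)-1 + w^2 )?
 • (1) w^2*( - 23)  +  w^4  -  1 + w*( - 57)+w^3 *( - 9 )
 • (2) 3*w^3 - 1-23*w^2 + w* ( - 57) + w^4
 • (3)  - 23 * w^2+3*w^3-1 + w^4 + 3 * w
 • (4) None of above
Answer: 2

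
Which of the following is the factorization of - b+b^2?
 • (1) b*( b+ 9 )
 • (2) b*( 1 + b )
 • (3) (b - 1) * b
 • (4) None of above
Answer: 3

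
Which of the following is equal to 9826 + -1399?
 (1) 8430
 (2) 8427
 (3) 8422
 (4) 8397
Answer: 2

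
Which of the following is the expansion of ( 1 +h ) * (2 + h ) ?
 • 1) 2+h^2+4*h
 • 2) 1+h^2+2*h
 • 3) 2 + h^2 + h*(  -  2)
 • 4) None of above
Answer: 4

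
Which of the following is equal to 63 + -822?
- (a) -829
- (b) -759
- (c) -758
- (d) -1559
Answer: b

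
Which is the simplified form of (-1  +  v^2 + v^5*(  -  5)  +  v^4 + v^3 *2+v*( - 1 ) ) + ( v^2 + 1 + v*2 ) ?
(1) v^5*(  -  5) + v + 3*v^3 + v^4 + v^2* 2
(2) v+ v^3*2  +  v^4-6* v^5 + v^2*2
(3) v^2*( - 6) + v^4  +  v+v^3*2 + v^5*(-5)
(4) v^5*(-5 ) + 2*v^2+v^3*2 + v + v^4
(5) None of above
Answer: 4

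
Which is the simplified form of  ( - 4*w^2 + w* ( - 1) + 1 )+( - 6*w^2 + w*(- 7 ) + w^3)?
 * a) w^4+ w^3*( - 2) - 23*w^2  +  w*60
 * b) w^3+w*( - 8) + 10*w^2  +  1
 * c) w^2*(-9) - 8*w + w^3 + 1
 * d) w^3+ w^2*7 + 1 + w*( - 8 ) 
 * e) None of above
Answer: e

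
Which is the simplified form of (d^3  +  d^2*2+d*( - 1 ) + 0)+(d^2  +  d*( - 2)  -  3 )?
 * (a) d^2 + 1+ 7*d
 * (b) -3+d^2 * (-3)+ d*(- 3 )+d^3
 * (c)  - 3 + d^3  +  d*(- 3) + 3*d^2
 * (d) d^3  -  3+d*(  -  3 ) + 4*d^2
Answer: c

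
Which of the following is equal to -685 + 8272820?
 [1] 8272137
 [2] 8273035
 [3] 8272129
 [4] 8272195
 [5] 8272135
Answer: 5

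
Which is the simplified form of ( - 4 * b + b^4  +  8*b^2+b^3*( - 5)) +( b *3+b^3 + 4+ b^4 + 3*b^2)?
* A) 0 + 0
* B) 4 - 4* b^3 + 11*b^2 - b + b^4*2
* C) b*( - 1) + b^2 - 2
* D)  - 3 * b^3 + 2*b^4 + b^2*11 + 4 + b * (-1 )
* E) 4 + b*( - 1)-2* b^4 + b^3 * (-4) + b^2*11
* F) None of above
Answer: B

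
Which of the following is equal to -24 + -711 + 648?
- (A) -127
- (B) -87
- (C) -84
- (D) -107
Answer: B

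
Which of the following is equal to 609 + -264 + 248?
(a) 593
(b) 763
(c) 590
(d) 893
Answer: a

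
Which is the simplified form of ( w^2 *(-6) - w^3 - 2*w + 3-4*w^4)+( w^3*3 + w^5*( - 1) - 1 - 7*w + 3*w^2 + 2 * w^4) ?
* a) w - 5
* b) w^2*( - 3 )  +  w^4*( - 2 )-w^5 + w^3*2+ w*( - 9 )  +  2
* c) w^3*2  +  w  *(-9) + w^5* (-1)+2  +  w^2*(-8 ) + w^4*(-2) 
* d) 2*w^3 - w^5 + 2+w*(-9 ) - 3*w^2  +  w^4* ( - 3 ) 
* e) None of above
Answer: b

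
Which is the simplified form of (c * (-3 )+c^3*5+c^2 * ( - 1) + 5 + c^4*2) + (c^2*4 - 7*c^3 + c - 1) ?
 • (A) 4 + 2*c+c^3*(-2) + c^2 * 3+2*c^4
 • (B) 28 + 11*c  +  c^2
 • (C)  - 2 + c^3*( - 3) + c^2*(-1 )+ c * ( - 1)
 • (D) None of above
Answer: D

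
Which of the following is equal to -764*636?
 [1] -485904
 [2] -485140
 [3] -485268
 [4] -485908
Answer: 1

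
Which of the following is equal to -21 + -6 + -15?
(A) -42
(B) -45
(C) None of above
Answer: A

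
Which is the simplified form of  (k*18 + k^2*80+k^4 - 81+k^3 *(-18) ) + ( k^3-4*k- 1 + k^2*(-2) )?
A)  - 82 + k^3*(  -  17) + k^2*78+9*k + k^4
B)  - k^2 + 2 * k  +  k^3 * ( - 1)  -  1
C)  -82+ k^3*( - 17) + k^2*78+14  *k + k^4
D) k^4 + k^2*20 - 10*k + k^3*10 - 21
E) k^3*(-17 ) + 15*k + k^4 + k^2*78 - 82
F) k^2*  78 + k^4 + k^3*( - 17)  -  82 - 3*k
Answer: C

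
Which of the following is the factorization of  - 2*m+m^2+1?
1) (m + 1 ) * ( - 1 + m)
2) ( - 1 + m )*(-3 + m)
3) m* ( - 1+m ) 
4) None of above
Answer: 4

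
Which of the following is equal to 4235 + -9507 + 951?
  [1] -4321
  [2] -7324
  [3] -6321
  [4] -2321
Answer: 1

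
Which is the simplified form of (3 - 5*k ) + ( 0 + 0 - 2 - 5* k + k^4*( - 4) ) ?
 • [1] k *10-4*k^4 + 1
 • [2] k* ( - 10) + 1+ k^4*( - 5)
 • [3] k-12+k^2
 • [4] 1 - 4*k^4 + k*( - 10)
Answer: 4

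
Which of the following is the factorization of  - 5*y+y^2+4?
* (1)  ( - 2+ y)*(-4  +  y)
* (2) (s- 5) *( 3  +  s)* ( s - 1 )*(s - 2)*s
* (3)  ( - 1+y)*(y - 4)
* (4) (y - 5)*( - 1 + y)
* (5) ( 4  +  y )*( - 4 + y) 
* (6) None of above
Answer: 3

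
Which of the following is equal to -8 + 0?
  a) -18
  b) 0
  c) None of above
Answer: c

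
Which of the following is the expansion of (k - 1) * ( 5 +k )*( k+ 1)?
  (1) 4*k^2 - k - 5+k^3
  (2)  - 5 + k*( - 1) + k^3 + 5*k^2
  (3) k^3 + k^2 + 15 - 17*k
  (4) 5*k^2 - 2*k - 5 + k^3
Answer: 2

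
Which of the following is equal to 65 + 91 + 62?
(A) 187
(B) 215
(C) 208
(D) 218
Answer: D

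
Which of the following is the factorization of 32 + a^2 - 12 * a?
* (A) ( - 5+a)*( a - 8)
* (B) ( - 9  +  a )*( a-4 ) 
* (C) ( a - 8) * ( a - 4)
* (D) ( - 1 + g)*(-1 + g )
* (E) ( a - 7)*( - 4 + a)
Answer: C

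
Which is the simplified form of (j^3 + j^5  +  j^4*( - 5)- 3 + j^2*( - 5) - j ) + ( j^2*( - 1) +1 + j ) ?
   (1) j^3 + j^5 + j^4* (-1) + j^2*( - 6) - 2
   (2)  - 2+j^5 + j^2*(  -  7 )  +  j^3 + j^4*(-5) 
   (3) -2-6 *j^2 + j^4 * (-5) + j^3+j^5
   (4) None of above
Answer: 3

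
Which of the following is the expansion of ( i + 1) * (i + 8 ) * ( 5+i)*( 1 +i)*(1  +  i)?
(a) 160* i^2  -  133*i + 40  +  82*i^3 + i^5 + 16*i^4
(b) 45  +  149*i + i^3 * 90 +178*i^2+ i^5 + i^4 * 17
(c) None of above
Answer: c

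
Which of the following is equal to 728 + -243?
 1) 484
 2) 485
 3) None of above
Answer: 2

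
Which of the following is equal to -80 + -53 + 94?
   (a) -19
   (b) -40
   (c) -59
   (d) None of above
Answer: d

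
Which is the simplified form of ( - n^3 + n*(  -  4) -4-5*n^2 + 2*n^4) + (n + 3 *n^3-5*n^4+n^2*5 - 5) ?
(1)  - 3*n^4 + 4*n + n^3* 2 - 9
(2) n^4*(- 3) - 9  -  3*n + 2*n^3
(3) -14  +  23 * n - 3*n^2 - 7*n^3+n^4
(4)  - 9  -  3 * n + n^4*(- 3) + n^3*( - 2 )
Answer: 2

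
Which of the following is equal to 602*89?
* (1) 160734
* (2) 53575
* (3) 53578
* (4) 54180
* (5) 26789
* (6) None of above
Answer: 3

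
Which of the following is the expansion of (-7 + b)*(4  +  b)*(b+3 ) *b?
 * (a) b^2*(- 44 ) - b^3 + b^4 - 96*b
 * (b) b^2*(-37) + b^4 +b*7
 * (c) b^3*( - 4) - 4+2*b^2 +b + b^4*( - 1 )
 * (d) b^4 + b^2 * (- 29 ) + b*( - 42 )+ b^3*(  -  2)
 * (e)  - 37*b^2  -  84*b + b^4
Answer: e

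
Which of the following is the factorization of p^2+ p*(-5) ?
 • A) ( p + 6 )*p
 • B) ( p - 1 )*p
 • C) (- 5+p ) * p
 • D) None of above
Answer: C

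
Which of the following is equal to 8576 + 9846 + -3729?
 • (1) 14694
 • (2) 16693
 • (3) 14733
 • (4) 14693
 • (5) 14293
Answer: 4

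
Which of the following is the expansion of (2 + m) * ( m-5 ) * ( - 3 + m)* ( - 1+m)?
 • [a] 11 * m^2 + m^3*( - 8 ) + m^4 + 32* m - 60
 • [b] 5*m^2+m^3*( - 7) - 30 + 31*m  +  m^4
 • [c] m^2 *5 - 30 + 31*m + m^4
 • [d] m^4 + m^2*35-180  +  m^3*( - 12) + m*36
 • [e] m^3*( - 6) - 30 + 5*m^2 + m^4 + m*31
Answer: b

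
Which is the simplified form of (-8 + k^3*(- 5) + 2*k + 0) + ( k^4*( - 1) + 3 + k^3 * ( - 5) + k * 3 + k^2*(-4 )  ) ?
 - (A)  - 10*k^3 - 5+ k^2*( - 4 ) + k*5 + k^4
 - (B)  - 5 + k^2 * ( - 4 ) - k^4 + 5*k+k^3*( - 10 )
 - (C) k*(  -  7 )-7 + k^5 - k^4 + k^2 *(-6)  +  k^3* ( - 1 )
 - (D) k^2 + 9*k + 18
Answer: B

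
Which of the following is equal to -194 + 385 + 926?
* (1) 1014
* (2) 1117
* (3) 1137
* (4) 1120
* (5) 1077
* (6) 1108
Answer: 2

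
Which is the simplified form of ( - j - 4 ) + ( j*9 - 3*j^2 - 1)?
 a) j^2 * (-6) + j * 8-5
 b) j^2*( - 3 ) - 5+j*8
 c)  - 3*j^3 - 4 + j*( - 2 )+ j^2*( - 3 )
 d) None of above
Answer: b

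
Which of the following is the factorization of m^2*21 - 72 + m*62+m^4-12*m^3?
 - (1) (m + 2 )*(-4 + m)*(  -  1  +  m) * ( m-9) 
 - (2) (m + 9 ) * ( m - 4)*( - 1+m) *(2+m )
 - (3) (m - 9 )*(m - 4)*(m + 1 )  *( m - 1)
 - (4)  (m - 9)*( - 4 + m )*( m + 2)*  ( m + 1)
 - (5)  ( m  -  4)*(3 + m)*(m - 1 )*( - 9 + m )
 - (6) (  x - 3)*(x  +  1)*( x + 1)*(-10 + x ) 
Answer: 1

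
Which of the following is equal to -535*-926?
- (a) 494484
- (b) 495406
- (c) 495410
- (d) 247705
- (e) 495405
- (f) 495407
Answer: c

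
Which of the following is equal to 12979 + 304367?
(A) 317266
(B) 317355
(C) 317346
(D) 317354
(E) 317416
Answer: C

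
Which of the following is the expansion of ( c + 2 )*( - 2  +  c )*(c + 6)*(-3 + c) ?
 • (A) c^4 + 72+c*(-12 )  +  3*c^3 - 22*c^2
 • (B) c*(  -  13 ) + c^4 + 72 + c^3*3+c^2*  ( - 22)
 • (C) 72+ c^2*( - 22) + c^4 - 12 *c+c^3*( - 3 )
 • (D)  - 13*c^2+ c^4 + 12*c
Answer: A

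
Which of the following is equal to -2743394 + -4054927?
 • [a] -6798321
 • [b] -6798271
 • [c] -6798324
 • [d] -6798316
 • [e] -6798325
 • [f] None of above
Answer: a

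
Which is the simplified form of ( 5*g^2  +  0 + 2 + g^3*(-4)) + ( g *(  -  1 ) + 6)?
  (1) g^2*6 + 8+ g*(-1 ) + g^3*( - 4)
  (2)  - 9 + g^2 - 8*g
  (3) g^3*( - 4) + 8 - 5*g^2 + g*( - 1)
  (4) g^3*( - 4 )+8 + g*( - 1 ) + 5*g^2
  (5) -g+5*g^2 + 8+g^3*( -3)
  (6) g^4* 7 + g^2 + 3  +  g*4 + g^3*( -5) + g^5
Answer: 4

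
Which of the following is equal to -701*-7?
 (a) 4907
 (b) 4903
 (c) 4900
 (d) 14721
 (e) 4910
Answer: a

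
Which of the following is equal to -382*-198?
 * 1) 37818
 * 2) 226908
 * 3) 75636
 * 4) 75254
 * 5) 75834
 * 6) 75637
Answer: 3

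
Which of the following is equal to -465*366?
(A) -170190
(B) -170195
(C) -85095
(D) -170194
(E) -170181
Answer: A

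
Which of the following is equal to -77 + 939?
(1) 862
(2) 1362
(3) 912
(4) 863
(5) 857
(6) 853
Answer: 1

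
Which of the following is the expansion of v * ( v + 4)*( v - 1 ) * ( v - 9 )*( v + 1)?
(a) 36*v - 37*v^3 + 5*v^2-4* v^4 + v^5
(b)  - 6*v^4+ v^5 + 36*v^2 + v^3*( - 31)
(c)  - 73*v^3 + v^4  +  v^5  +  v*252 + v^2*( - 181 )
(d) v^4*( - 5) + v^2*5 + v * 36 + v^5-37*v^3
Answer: d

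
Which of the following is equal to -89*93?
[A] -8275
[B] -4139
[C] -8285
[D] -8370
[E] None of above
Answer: E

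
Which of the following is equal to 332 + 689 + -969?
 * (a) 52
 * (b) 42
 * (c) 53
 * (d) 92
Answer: a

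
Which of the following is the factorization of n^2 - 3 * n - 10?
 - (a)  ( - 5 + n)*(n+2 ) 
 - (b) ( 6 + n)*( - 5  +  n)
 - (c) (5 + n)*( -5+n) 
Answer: a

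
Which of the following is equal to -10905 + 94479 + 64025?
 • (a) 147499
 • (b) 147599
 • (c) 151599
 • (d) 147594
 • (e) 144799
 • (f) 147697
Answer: b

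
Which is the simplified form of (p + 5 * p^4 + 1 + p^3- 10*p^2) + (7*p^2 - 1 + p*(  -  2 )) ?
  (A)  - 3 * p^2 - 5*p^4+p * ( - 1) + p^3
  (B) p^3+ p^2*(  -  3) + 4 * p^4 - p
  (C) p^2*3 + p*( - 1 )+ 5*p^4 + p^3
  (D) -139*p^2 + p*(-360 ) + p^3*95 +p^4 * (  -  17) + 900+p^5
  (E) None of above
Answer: E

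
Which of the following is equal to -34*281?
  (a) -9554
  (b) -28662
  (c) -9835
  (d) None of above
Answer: a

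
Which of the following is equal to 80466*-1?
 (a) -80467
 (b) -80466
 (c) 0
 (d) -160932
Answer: b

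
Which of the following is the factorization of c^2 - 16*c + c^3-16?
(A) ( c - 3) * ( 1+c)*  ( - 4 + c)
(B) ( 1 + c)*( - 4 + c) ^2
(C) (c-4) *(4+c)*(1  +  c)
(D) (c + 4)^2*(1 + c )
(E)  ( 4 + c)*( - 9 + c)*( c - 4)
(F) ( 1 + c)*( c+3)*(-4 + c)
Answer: C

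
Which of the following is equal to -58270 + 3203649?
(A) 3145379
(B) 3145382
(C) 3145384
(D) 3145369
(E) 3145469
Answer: A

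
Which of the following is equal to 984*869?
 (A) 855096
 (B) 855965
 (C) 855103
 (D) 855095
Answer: A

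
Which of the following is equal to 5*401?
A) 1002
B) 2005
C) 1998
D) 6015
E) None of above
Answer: B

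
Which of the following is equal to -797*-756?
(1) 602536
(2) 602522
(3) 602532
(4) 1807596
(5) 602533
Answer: 3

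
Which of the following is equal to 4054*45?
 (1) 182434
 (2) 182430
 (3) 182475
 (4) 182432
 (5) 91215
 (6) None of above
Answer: 2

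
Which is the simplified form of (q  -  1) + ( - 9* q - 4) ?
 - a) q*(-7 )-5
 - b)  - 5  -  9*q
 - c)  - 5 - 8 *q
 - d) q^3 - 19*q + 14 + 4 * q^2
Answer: c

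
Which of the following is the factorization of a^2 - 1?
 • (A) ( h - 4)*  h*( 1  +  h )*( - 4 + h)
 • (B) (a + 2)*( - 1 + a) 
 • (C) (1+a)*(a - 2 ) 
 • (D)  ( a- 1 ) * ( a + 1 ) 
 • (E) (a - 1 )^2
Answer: D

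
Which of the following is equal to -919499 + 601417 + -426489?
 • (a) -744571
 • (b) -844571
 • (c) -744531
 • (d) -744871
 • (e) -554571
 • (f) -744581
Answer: a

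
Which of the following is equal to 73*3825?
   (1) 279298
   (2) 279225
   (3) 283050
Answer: 2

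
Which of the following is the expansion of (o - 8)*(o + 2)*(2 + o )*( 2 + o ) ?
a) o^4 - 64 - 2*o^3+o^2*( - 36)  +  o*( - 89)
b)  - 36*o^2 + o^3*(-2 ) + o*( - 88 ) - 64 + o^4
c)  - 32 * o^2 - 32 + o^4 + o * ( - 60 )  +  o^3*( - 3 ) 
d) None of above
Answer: b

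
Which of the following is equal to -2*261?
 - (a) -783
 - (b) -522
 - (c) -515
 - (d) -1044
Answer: b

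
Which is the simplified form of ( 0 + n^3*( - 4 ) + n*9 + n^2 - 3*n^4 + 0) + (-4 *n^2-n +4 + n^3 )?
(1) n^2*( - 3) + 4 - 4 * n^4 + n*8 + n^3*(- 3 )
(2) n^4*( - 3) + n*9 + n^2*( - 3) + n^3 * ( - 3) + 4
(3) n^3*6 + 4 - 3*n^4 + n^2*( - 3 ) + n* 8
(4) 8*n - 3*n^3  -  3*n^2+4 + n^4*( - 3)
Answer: 4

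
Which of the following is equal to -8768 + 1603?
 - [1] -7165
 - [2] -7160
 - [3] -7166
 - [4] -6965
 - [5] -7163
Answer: 1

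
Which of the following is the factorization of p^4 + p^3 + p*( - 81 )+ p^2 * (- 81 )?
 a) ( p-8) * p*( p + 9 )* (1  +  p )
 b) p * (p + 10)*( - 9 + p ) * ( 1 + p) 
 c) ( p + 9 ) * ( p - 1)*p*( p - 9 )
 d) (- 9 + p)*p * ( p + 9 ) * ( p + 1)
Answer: d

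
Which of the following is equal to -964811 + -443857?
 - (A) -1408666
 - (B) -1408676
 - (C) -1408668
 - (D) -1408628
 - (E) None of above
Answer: C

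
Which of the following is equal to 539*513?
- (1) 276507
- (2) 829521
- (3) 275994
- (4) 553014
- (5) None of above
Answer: 1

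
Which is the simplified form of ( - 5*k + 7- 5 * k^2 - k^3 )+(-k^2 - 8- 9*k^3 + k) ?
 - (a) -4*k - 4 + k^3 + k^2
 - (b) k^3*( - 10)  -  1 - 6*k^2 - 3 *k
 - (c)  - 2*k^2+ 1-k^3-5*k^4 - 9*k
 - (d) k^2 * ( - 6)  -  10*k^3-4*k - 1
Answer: d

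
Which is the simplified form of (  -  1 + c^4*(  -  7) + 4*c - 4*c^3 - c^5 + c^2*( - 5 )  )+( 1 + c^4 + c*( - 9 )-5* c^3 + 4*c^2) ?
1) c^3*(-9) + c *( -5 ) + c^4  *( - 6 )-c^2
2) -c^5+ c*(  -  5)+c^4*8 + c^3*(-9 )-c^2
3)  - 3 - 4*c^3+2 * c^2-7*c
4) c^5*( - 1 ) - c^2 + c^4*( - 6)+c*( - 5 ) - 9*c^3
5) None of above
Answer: 4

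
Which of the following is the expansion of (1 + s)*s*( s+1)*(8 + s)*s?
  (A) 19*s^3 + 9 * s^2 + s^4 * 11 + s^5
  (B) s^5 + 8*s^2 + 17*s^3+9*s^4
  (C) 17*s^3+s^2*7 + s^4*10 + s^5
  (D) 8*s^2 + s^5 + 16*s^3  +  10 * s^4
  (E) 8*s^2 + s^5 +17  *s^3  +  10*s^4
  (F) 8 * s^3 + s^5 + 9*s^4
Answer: E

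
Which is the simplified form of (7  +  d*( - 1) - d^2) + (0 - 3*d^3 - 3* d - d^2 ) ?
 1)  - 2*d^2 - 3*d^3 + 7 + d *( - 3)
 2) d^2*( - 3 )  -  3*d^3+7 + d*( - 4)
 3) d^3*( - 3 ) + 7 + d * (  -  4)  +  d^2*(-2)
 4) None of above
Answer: 3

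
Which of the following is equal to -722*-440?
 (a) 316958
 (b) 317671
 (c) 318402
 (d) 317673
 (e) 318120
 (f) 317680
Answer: f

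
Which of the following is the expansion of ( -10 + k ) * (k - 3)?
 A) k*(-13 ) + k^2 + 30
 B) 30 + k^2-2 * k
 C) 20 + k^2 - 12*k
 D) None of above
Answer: A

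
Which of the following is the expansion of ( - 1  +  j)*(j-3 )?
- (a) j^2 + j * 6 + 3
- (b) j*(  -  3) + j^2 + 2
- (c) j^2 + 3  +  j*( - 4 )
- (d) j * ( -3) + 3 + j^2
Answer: c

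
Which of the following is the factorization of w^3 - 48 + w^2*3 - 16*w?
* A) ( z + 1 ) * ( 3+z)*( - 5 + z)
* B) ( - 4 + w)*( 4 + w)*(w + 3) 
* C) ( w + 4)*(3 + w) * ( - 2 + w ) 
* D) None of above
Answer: B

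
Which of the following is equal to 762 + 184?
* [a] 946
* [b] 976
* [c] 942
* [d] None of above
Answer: a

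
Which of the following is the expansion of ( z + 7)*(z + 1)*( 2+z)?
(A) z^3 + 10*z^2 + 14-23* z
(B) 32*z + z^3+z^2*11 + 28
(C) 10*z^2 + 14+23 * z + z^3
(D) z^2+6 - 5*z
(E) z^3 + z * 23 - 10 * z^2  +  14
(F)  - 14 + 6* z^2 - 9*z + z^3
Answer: C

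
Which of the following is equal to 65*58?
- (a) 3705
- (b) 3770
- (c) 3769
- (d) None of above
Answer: b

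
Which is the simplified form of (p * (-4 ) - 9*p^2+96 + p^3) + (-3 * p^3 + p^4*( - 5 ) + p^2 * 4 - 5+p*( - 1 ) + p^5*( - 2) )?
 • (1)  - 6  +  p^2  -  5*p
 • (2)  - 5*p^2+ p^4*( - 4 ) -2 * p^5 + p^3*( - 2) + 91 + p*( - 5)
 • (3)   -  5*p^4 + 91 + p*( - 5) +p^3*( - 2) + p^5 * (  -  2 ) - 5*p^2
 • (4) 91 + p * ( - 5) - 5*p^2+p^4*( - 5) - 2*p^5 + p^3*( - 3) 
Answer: 3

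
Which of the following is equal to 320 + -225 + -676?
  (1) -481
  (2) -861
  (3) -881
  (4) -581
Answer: 4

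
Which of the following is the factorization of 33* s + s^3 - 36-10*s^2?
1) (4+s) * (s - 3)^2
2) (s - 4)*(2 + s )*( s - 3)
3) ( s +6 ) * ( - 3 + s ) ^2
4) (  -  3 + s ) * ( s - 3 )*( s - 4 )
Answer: 4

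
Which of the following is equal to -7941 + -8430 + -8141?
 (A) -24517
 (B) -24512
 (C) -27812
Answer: B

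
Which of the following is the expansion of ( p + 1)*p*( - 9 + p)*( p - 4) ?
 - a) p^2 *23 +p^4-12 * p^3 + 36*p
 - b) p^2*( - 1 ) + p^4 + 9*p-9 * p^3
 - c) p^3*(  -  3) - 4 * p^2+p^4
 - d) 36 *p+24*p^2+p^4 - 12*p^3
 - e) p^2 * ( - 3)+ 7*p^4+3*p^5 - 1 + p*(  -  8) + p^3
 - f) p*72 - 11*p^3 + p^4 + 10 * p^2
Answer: a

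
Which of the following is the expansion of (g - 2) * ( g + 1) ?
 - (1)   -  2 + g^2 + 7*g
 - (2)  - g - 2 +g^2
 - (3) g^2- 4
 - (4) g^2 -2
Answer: 2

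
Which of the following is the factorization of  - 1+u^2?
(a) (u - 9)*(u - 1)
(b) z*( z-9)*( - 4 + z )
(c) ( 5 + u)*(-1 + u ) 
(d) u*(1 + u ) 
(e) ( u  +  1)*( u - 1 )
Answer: e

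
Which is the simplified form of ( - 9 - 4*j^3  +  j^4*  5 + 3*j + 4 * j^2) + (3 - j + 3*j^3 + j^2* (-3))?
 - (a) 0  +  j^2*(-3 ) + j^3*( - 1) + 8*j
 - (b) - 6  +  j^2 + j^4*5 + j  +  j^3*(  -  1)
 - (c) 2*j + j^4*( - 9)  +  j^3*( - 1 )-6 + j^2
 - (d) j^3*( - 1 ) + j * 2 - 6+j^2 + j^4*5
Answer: d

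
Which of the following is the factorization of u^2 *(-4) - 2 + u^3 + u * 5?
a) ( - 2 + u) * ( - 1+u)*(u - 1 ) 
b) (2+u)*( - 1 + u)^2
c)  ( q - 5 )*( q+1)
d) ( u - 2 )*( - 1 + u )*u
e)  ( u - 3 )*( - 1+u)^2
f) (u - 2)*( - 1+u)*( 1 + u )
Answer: a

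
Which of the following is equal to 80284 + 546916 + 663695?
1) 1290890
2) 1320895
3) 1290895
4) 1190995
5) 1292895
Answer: 3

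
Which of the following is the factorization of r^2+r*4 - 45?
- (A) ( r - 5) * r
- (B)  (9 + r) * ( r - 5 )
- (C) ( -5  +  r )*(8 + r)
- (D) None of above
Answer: B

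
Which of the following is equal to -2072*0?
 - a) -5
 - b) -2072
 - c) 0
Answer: c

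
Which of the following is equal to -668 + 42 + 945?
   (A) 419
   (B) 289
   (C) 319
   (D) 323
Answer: C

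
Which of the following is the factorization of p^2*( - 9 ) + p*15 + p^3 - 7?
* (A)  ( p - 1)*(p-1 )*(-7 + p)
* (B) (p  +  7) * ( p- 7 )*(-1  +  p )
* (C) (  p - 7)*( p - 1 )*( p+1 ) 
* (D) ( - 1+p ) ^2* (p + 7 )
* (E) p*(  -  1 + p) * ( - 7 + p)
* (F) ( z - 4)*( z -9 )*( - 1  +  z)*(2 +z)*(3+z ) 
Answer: A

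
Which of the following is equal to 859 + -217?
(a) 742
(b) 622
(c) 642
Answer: c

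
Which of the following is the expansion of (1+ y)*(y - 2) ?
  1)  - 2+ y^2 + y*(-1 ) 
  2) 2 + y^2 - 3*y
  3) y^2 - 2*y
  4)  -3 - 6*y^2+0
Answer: 1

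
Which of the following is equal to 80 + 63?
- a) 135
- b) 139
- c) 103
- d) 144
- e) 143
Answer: e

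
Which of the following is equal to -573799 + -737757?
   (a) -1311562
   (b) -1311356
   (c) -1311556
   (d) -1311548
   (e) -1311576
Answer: c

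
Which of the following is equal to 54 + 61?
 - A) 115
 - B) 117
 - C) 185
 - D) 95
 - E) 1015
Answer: A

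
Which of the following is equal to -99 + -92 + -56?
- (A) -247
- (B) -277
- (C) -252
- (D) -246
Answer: A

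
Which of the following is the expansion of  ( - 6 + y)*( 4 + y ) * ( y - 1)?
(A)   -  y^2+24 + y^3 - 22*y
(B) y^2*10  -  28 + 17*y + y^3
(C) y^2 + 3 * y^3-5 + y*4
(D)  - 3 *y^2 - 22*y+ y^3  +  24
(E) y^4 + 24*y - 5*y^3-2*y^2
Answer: D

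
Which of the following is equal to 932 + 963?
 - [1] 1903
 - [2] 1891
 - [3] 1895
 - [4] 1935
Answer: 3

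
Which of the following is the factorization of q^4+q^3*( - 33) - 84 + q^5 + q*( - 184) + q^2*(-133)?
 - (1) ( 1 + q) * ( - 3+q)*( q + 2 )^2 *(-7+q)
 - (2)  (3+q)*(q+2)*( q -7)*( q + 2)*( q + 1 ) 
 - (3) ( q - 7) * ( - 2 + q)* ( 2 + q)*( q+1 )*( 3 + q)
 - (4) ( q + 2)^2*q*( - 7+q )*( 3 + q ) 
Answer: 2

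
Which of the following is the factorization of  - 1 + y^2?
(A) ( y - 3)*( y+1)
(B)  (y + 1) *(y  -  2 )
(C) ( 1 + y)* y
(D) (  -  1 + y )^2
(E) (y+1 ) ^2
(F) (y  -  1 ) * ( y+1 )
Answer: F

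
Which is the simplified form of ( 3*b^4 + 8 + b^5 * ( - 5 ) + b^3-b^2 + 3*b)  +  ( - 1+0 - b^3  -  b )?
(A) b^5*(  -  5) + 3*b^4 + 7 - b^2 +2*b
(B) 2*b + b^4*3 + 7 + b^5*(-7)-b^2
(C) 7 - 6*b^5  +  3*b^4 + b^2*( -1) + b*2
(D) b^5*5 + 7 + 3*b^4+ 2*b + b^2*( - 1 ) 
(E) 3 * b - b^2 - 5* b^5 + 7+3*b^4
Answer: A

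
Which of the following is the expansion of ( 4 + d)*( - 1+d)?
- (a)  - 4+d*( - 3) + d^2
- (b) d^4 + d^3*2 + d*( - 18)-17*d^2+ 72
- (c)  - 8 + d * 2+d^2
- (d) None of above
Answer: d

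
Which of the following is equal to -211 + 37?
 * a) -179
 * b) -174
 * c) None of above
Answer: b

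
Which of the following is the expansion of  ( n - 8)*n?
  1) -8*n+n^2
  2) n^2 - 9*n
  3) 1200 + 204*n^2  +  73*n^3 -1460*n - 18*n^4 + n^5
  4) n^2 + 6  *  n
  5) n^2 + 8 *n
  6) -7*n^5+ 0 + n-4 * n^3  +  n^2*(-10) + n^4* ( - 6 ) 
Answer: 1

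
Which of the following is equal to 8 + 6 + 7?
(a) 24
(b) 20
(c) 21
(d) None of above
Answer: c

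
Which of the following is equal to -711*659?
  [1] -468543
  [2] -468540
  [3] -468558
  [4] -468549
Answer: 4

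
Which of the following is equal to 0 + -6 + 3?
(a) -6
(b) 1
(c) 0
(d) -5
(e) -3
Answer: e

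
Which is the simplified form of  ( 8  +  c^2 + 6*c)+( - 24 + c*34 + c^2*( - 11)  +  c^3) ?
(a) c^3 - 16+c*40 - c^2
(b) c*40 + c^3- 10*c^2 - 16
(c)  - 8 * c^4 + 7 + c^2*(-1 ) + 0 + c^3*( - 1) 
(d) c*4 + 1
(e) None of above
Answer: b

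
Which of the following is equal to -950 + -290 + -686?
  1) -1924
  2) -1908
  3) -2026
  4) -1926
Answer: 4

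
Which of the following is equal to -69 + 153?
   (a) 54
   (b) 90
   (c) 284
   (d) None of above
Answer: d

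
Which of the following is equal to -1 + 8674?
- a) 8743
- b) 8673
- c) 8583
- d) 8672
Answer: b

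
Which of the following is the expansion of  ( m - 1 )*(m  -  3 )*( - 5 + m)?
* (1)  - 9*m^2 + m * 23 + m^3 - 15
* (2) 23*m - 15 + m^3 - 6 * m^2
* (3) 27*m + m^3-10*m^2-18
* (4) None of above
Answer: 1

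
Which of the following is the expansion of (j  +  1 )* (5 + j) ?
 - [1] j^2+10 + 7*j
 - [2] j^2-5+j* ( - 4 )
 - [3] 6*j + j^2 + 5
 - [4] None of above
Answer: 3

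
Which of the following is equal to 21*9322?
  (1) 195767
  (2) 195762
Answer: 2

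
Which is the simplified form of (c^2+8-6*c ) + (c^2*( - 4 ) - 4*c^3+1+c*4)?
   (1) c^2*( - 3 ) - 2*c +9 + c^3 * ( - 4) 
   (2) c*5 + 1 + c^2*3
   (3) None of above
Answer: 1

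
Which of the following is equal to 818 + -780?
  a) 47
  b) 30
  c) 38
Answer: c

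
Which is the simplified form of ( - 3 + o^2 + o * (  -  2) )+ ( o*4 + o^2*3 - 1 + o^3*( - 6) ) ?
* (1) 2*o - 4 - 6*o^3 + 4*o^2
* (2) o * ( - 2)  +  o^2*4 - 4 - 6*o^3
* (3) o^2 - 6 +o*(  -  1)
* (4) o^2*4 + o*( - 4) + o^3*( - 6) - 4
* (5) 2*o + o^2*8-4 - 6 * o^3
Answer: 1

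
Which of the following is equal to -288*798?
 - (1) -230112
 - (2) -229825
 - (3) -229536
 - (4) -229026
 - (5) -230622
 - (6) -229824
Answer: 6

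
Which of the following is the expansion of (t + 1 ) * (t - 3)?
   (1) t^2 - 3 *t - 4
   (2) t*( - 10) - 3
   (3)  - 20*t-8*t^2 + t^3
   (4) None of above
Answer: 4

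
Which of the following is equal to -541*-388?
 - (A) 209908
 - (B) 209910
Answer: A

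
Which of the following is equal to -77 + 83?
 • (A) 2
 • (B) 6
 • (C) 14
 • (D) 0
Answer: B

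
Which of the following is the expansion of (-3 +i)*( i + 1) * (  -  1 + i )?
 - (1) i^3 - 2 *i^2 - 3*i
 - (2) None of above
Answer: 2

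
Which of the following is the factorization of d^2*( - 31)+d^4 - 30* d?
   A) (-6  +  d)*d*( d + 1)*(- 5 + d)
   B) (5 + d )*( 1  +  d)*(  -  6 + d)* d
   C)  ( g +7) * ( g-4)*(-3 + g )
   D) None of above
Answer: B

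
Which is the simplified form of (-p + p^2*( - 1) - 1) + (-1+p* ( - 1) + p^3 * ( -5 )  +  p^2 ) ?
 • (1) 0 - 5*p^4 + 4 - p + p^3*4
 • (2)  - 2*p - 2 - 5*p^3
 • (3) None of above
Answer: 2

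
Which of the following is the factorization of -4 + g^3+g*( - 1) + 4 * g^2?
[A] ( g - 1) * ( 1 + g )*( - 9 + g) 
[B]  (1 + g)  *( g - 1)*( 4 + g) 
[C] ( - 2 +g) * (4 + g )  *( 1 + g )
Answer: B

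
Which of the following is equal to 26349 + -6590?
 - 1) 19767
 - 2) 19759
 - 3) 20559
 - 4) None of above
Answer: 2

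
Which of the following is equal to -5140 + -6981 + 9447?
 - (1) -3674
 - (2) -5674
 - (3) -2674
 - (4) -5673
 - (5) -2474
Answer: 3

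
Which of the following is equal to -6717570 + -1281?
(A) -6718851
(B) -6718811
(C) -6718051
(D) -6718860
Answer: A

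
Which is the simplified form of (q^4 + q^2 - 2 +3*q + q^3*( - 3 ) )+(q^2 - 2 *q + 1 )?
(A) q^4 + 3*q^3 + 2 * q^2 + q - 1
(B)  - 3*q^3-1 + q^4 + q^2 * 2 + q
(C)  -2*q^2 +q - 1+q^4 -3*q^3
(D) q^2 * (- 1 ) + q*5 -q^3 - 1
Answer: B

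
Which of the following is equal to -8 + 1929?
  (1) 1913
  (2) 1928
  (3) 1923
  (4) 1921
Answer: 4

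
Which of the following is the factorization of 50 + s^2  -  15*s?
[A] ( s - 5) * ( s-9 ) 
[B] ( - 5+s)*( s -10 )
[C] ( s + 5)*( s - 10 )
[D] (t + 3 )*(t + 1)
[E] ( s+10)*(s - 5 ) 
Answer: B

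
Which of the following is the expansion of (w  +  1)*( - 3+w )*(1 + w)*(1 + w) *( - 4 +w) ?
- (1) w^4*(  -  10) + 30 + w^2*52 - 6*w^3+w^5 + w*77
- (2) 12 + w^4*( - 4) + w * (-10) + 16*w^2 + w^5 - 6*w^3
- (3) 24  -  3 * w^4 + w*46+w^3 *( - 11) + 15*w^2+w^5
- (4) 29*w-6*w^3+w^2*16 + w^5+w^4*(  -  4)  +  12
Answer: 4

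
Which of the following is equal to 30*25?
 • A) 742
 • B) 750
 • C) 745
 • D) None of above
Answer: B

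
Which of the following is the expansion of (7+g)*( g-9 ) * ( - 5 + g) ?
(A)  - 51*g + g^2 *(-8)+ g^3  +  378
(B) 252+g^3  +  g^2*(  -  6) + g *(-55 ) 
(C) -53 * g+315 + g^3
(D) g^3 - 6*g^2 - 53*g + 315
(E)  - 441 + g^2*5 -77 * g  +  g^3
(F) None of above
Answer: F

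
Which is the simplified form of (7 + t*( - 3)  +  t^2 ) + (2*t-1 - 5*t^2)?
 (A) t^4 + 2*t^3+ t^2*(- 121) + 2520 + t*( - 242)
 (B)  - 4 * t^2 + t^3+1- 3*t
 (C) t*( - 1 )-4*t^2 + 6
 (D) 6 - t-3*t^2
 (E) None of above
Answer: C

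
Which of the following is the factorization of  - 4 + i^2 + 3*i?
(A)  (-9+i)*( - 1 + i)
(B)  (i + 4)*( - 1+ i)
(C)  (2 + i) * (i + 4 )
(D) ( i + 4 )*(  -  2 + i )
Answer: B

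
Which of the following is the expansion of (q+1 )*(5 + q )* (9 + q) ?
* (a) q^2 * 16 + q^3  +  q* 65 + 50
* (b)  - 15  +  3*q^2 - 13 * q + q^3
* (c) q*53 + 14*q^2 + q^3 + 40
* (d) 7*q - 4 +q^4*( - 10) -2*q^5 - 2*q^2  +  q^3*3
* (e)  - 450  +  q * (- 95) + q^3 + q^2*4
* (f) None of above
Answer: f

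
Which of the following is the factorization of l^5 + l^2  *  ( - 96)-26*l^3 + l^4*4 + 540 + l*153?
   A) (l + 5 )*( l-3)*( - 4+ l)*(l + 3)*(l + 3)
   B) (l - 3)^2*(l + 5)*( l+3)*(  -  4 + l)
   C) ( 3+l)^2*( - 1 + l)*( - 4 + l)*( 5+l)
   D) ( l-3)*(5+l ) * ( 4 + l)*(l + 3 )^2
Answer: A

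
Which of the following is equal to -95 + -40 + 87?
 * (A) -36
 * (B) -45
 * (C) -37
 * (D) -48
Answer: D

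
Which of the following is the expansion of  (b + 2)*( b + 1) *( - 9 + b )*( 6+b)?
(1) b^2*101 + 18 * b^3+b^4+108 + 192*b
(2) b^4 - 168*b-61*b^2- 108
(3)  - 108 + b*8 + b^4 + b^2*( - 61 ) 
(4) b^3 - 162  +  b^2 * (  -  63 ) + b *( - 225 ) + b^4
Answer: 2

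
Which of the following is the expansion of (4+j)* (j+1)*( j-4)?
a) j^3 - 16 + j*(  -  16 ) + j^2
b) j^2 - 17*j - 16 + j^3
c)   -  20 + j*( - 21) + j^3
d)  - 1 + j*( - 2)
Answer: a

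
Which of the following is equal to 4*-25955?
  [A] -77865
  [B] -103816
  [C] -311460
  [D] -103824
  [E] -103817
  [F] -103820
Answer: F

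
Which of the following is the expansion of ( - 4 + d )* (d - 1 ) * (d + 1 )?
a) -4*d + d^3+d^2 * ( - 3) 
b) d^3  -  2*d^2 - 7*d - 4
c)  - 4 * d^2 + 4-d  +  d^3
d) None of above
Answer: c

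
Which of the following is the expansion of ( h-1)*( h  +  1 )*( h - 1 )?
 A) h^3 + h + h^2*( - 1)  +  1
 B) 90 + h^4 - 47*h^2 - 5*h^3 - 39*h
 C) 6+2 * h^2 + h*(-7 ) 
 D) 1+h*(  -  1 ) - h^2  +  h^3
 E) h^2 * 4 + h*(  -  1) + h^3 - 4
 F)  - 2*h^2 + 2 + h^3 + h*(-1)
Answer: D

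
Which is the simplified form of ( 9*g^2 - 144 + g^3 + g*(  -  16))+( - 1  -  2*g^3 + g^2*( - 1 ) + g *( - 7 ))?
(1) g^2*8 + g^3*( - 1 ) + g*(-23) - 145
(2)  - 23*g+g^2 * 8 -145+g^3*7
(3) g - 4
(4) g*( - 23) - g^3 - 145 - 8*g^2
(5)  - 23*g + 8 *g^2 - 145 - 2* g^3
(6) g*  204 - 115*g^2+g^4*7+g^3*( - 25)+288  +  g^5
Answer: 1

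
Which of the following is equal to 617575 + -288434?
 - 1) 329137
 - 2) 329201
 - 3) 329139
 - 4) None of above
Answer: 4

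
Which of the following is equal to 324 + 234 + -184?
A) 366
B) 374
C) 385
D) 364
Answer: B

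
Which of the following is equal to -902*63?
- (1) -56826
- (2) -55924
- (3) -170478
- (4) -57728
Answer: 1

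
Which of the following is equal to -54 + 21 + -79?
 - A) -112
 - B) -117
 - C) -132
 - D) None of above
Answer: A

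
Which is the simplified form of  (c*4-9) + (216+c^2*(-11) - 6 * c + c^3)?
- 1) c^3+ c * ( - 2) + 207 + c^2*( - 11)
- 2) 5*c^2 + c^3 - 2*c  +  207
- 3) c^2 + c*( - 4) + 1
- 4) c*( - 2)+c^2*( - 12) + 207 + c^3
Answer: 1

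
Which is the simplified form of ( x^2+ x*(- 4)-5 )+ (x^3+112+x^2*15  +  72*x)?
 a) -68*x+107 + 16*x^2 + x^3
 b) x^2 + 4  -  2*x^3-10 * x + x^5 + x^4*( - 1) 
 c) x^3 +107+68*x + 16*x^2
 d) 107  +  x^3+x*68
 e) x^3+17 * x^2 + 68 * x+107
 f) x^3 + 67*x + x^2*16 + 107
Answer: c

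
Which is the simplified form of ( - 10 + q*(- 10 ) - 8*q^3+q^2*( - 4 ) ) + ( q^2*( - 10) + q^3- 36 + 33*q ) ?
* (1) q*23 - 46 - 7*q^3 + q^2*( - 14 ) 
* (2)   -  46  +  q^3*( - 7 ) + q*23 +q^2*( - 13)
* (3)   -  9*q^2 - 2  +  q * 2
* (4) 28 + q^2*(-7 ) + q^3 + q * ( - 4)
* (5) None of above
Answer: 1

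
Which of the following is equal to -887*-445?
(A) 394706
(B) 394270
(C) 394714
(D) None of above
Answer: D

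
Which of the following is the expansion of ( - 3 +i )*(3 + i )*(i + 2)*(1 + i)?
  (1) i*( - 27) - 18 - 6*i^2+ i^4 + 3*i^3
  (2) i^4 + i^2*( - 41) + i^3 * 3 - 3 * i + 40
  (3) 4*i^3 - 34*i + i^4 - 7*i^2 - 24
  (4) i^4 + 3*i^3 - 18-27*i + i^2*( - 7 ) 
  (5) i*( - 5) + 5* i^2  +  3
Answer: 4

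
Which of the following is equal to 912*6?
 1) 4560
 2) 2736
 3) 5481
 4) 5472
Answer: 4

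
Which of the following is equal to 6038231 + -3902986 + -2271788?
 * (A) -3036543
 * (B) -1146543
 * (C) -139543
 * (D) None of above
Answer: D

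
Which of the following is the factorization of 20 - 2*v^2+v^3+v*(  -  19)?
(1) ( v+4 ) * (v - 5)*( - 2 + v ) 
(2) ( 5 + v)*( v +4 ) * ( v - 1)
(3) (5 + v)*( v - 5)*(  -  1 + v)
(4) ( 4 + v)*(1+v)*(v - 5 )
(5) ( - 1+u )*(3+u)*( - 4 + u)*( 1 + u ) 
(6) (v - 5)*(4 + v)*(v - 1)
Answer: 6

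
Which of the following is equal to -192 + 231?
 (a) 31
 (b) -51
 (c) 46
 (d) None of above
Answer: d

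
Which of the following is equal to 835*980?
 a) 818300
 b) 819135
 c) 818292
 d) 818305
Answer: a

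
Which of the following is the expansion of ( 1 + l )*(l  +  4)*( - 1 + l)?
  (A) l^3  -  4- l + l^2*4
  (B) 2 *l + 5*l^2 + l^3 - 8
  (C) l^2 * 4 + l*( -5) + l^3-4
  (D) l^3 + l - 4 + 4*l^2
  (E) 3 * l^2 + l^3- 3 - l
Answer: A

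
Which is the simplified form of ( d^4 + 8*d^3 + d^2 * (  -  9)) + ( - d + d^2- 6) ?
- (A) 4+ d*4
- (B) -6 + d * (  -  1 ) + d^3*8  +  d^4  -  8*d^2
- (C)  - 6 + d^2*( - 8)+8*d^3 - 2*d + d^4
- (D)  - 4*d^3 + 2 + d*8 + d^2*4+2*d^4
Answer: B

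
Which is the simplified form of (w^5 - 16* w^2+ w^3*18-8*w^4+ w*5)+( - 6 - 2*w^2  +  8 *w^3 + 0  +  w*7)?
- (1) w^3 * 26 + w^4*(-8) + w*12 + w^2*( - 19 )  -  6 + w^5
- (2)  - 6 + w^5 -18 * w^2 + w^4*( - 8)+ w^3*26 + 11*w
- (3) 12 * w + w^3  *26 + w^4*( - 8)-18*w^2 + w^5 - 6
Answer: 3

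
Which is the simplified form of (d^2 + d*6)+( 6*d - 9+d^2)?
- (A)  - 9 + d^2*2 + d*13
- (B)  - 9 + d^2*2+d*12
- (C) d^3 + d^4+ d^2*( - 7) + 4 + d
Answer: B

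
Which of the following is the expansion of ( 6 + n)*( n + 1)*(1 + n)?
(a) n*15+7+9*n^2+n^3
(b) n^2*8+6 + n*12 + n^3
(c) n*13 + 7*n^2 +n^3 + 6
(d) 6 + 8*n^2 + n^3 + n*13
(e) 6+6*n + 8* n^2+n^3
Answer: d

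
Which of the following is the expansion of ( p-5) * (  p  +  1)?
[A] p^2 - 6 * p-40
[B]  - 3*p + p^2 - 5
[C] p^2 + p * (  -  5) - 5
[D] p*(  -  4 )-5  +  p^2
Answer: D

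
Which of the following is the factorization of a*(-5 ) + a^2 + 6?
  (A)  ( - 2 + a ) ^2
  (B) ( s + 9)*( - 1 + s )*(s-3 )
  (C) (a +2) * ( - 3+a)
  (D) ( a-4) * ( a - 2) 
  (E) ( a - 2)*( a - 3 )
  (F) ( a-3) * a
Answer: E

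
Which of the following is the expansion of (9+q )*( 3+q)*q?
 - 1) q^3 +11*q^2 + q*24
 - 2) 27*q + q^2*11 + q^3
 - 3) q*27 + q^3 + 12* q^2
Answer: 3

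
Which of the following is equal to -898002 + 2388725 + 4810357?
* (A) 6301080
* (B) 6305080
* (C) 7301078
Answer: A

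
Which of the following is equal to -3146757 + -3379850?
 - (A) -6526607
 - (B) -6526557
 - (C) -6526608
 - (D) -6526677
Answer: A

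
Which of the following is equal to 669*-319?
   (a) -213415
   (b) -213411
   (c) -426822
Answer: b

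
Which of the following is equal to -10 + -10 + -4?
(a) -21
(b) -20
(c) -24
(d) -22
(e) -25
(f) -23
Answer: c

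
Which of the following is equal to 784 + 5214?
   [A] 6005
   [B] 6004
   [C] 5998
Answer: C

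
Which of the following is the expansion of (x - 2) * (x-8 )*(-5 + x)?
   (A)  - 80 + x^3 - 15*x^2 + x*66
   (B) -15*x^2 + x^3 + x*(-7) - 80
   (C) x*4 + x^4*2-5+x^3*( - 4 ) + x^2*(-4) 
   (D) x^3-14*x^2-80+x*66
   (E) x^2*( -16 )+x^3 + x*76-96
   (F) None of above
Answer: A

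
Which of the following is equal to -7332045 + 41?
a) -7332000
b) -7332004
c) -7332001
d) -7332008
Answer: b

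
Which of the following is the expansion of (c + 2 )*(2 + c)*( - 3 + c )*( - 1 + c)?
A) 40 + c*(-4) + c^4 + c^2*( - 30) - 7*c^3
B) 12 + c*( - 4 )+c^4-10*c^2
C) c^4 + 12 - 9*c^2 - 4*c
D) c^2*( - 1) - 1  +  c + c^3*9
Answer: C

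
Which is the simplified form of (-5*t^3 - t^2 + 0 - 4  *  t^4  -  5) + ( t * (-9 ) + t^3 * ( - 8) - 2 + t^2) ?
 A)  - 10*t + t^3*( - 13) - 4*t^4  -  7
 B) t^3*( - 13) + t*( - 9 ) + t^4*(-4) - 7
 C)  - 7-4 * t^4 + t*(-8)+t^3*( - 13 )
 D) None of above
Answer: B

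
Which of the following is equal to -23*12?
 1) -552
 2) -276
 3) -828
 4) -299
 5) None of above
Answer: 2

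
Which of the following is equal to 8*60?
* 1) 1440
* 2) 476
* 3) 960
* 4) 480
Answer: 4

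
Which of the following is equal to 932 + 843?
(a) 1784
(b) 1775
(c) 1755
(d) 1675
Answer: b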